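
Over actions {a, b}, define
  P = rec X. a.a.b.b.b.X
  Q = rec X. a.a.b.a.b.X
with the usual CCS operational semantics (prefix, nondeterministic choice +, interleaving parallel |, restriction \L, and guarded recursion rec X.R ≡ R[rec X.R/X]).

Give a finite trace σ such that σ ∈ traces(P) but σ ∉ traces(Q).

P's transition system — 5 states:
  m0 = rec X. a.a.b.b.b.X has moves —a→ m1
  m1 = a.b.b.b.(rec X. a.a.b.b.b.X) has moves —a→ m2
  m2 = b.b.b.(rec X. a.a.b.b.b.X) has moves —b→ m3
  m3 = b.b.(rec X. a.a.b.b.b.X) has moves —b→ m4
  m4 = b.(rec X. a.a.b.b.b.X) has moves —b→ m0
Q's transition system — 5 states:
  n0 = rec X. a.a.b.a.b.X has moves —a→ n1
  n1 = a.b.a.b.(rec X. a.a.b.a.b.X) has moves —a→ n2
  n2 = b.a.b.(rec X. a.a.b.a.b.X) has moves —b→ n3
  n3 = a.b.(rec X. a.a.b.a.b.X) has moves —a→ n4
  n4 = b.(rec X. a.a.b.a.b.X) has moves —b→ n0
Run σ = ⟨aabb⟩ on P: start {m0}
  after a @ step 1: {m1}
  after a @ step 2: {m2}
  after b @ step 3: {m3}
  after b @ step 4: {m4}
  P completes σ.
Run σ = ⟨aabb⟩ on Q: start {n0}
  after a @ step 1: {n1}
  after a @ step 2: {n2}
  after b @ step 3: {n3}
  after b @ step 4: ∅  — Q cannot continue

aabb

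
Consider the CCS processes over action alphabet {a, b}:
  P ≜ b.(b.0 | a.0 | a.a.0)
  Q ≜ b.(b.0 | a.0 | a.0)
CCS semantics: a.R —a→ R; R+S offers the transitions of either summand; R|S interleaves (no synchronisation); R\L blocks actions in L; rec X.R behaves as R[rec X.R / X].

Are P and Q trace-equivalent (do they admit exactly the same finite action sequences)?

P's transition system — 13 states:
  s0 = b.(b.0 | a.0 | a.a.0) → --b--▸ s1
  s1 = b.0 | a.0 | a.a.0 → --a--▸ s2, --a--▸ s3, --b--▸ s4
  s2 = b.0 | 0 | a.a.0 → --a--▸ s5, --b--▸ s6
  s3 = b.0 | a.0 | a.0 → --a--▸ s5, --a--▸ s7, --b--▸ s8
  s4 = 0 | a.0 | a.a.0 → --a--▸ s6, --a--▸ s8
  s5 = b.0 | 0 | a.0 → --a--▸ s9, --b--▸ s10
  s6 = 0 | 0 | a.a.0 → --a--▸ s10
  s7 = b.0 | a.0 | 0 → --a--▸ s9, --b--▸ s11
  s8 = 0 | a.0 | a.0 → --a--▸ s10, --a--▸ s11
  s9 = b.0 | 0 | 0 → --b--▸ s12
  s10 = 0 | 0 | a.0 → --a--▸ s12
  s11 = 0 | a.0 | 0 → --a--▸ s12
  s12 = 0 | 0 | 0 → deadlocked
Q's transition system — 9 states:
  t0 = b.(b.0 | a.0 | a.0) → --b--▸ t1
  t1 = b.0 | a.0 | a.0 → --a--▸ t2, --a--▸ t3, --b--▸ t4
  t2 = b.0 | 0 | a.0 → --a--▸ t5, --b--▸ t6
  t3 = b.0 | a.0 | 0 → --a--▸ t5, --b--▸ t7
  t4 = 0 | a.0 | a.0 → --a--▸ t6, --a--▸ t7
  t5 = b.0 | 0 | 0 → --b--▸ t8
  t6 = 0 | 0 | a.0 → --a--▸ t8
  t7 = 0 | a.0 | 0 → --a--▸ t8
  t8 = 0 | 0 | 0 → deadlocked
Executing baaa from P (initial set {s0}):
  [1] b ⇒ {s1}
  [2] a ⇒ {s2, s3}
  [3] a ⇒ {s5, s7}
  [4] a ⇒ {s9}
  — P admits the full trace.
Executing baaa from Q (initial set {t0}):
  [1] b ⇒ {t1}
  [2] a ⇒ {t2, t3}
  [3] a ⇒ {t5}
  [4] a ⇒ ∅  — Q cannot continue

traces(P) ≠ traces(Q) — witness ⟨baaa⟩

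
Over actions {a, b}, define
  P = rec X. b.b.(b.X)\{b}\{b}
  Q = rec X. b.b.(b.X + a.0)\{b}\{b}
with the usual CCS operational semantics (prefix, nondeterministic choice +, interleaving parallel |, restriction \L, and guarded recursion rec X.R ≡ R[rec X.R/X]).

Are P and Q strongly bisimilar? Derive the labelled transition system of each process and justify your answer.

P's transition system — 3 states:
  s0 = rec X. b.b.(b.X)\{b}\{b} has moves =b=> s1
  s1 = b.(b.(rec X. b.b.(b.X)\{b}\{b}))\{b}\{b} has moves =b=> s2
  s2 = (b.(rec X. b.b.(b.X)\{b}\{b}))\{b}\{b} has moves deadlocked
Q's transition system — 4 states:
  t0 = rec X. b.b.(b.X + a.0)\{b}\{b} has moves =b=> t1
  t1 = b.(b.(rec X. b.b.(b.X + a.0)\{b}\{b}) + a.0)\{b}\{b} has moves =b=> t2
  t2 = (b.(rec X. b.b.(b.X + a.0)\{b}\{b}) + a.0)\{b}\{b} has moves =a=> t3
  t3 = 0\{b}\{b} has moves deadlocked
Coarsest stable partition (strong bisimilarity classes):
  B0 = {s0}
  B1 = {s1}
  B2 = {s2, t3}
  B3 = {t0}
  B4 = {t1}
  B5 = {t2}
s0 ∈ B0, t0 ∈ B3 → different blocks

NO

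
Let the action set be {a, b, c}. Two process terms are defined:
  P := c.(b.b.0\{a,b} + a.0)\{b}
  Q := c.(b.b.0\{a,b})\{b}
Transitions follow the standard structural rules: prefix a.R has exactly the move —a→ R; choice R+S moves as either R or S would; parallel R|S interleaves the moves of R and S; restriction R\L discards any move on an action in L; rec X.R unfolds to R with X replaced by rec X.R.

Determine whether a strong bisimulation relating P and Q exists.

NO

LTS(P): 3 reachable states
  u0 = c.(b.b.0\{a,b} + a.0)\{b} | --c--▸ u1
  u1 = (b.b.0\{a,b} + a.0)\{b} | --a--▸ u2
  u2 = 0\{b} | stopped
LTS(Q): 2 reachable states
  v0 = c.(b.b.0\{a,b})\{b} | --c--▸ v1
  v1 = (b.b.0\{a,b})\{b} | stopped
Bisimilarity quotient blocks:
  B0 = {u0}
  B1 = {u1}
  B2 = {u2, v1}
  B3 = {v0}
u0 ∈ B0, v0 ∈ B3 → different blocks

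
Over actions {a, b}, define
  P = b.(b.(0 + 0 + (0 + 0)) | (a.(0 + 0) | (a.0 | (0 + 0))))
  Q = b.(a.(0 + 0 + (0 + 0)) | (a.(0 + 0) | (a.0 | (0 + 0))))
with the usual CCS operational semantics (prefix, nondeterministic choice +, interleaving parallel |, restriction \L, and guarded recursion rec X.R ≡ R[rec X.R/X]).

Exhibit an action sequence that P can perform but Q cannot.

bb

Reachable graph of P (9 states):
  u0 = b.(b.(0 + 0 + (0 + 0)) | (a.(0 + 0) | (a.0 | (0 + 0)))) :: -b-> u1
  u1 = b.(0 + 0 + (0 + 0)) | (a.(0 + 0) | (a.0 | (0 + 0))) :: -a-> u2, -a-> u3, -b-> u4
  u2 = b.(0 + 0 + (0 + 0)) | ((0 + 0) | (a.0 | (0 + 0))) :: -a-> u5, -b-> u6
  u3 = b.(0 + 0 + (0 + 0)) | (a.(0 + 0) | (0 | (0 + 0))) :: -a-> u5, -b-> u7
  u4 = (0 + 0 + (0 + 0)) | (a.(0 + 0) | (a.0 | (0 + 0))) :: -a-> u6, -a-> u7
  u5 = b.(0 + 0 + (0 + 0)) | ((0 + 0) | (0 | (0 + 0))) :: -b-> u8
  u6 = (0 + 0 + (0 + 0)) | ((0 + 0) | (a.0 | (0 + 0))) :: -a-> u8
  u7 = (0 + 0 + (0 + 0)) | (a.(0 + 0) | (0 | (0 + 0))) :: -a-> u8
  u8 = (0 + 0 + (0 + 0)) | ((0 + 0) | (0 | (0 + 0))) :: stopped
Reachable graph of Q (9 states):
  v0 = b.(a.(0 + 0 + (0 + 0)) | (a.(0 + 0) | (a.0 | (0 + 0)))) :: -b-> v1
  v1 = a.(0 + 0 + (0 + 0)) | (a.(0 + 0) | (a.0 | (0 + 0))) :: -a-> v2, -a-> v3, -a-> v4
  v2 = (0 + 0 + (0 + 0)) | (a.(0 + 0) | (a.0 | (0 + 0))) :: -a-> v5, -a-> v6
  v3 = a.(0 + 0 + (0 + 0)) | ((0 + 0) | (a.0 | (0 + 0))) :: -a-> v5, -a-> v7
  v4 = a.(0 + 0 + (0 + 0)) | (a.(0 + 0) | (0 | (0 + 0))) :: -a-> v6, -a-> v7
  v5 = (0 + 0 + (0 + 0)) | ((0 + 0) | (a.0 | (0 + 0))) :: -a-> v8
  v6 = (0 + 0 + (0 + 0)) | (a.(0 + 0) | (0 | (0 + 0))) :: -a-> v8
  v7 = a.(0 + 0 + (0 + 0)) | ((0 + 0) | (0 | (0 + 0))) :: -a-> v8
  v8 = (0 + 0 + (0 + 0)) | ((0 + 0) | (0 | (0 + 0))) :: stopped
Trace ⟨bb⟩ through P, begin at {u0}:
  step 1 (b): {u1}
  step 2 (b): {u4}
  ✓ P
Trace ⟨bb⟩ through Q, begin at {v0}:
  step 1 (b): {v1}
  step 2 (b): ∅ (Q stuck)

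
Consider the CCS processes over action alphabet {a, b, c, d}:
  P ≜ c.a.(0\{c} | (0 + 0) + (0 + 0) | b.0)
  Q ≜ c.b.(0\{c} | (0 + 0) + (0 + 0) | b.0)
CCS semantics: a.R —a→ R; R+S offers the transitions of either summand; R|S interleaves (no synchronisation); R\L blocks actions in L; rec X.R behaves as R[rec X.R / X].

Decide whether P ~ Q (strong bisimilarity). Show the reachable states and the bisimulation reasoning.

Reachable graph of P (4 states):
  m0 = c.a.(0\{c} | (0 + 0) + (0 + 0) | b.0) has moves ··c··> m1
  m1 = a.(0\{c} | (0 + 0) + (0 + 0) | b.0) has moves ··a··> m2
  m2 = 0\{c} | (0 + 0) + (0 + 0) | b.0 has moves ··b··> m3
  m3 = (0 + 0) | 0 has moves ∅
Reachable graph of Q (4 states):
  n0 = c.b.(0\{c} | (0 + 0) + (0 + 0) | b.0) has moves ··c··> n1
  n1 = b.(0\{c} | (0 + 0) + (0 + 0) | b.0) has moves ··b··> n2
  n2 = 0\{c} | (0 + 0) + (0 + 0) | b.0 has moves ··b··> n3
  n3 = (0 + 0) | 0 has moves ∅
Partition-refinement fixed point:
  B0 = {m0}
  B1 = {m1}
  B2 = {m2, n2}
  B3 = {m3, n3}
  B4 = {n0}
  B5 = {n1}
m0 ∈ B0, n0 ∈ B4 → different blocks

not bisimilar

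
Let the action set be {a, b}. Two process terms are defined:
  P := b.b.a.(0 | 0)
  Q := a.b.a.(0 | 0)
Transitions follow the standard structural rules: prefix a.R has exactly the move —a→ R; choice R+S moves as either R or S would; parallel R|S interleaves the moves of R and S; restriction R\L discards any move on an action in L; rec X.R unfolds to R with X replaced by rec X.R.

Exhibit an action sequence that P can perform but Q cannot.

LTS(P): 4 reachable states
  p0 = b.b.a.(0 | 0) ⊢ =b=> p1
  p1 = b.a.(0 | 0) ⊢ =b=> p2
  p2 = a.(0 | 0) ⊢ =a=> p3
  p3 = 0 | 0 ⊢ ·
LTS(Q): 4 reachable states
  q0 = a.b.a.(0 | 0) ⊢ =a=> q1
  q1 = b.a.(0 | 0) ⊢ =b=> q2
  q2 = a.(0 | 0) ⊢ =a=> q3
  q3 = 0 | 0 ⊢ ·
Run σ = ⟨b⟩ on P: start {p0}
  after b @ step 1: {p1}
  ✓ P
Run σ = ⟨b⟩ on Q: start {q0}
  after b @ step 1: ∅  — Q cannot continue

b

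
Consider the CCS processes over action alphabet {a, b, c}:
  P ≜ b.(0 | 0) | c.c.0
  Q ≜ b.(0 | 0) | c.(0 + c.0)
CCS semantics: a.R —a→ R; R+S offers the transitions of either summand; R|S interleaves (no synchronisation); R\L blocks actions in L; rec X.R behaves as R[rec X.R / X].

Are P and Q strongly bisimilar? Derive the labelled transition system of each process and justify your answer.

Reachable graph of P (6 states):
  u0 = b.(0 | 0) | c.c.0 has moves ··b··> u1, ··c··> u2
  u1 = 0 | 0 | c.c.0 has moves ··c··> u3
  u2 = b.(0 | 0) | c.0 has moves ··b··> u3, ··c··> u4
  u3 = 0 | 0 | c.0 has moves ··c··> u5
  u4 = b.(0 | 0) | 0 has moves ··b··> u5
  u5 = 0 | 0 | 0 has moves ·
Reachable graph of Q (6 states):
  v0 = b.(0 | 0) | c.(0 + c.0) has moves ··b··> v1, ··c··> v2
  v1 = 0 | 0 | c.(0 + c.0) has moves ··c··> v3
  v2 = b.(0 | 0) | (0 + c.0) has moves ··b··> v3, ··c··> v4
  v3 = 0 | 0 | (0 + c.0) has moves ··c··> v5
  v4 = b.(0 | 0) | 0 has moves ··b··> v5
  v5 = 0 | 0 | 0 has moves ·
Coarsest stable partition (strong bisimilarity classes):
  B0 = {u0, v0}
  B1 = {u2, v2}
  B2 = {u3, v3}
  B3 = {u5, v5}
  B4 = {u4, v4}
  B5 = {u1, v1}
u0 ∈ B0, v0 ∈ B0 → same block

bisimilar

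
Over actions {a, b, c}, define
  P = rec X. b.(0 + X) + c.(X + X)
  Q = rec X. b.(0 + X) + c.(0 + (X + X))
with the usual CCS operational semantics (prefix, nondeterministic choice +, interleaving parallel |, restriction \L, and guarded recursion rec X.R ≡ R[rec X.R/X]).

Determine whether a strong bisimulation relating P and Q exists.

YES

P's transition system — 3 states:
  p0 = rec X. b.(0 + X) + c.(X + X) :: =b=> p1, =c=> p2
  p1 = 0 + (rec X. b.(0 + X) + c.(X + X)) :: =b=> p1, =c=> p2
  p2 = (rec X. b.(0 + X) + c.(X + X)) + (rec X. b.(0 + X) + c.(X + X)) :: =b=> p1, =c=> p2
Q's transition system — 3 states:
  q0 = rec X. b.(0 + X) + c.(0 + (X + X)) :: =b=> q1, =c=> q2
  q1 = 0 + (rec X. b.(0 + X) + c.(0 + (X + X))) :: =b=> q1, =c=> q2
  q2 = 0 + ((rec X. b.(0 + X) + c.(0 + (X + X))) + (rec X. b.(0 + X) + c.(0 + (X + X)))) :: =b=> q1, =c=> q2
Partition-refinement fixed point:
  B0 = {p0, p1, p2, q0, q1, q2}
p0 ∈ B0, q0 ∈ B0 → same block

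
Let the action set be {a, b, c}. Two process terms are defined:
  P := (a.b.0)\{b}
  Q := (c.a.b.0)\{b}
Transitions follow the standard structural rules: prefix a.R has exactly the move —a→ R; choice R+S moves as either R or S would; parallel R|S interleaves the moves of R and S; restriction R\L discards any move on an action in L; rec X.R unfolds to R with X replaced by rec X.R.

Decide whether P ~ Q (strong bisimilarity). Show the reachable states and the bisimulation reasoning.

Reachable graph of P (2 states):
  u0 = (a.b.0)\{b} → =a=> u1
  u1 = (b.0)\{b} → ·
Reachable graph of Q (3 states):
  v0 = (c.a.b.0)\{b} → =c=> v1
  v1 = (a.b.0)\{b} → =a=> v2
  v2 = (b.0)\{b} → ·
Bisimilarity quotient blocks:
  B0 = {u0, v1}
  B1 = {u1, v2}
  B2 = {v0}
u0 ∈ B0, v0 ∈ B2 → different blocks

P ≁ Q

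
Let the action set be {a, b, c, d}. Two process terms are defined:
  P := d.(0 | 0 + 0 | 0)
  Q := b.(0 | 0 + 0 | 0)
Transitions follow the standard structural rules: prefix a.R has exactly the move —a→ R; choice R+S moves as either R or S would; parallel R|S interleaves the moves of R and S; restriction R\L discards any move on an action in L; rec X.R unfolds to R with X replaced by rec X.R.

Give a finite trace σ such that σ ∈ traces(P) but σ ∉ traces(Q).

P's transition system — 2 states:
  u0 = d.(0 | 0 + 0 | 0) has moves -d-> u1
  u1 = 0 | 0 + 0 | 0 has moves deadlocked
Q's transition system — 2 states:
  v0 = b.(0 | 0 + 0 | 0) has moves -b-> v1
  v1 = 0 | 0 + 0 | 0 has moves deadlocked
Run σ = ⟨d⟩ on P: start {u0}
  step 1 (d): {u1}
  ✓ P
Run σ = ⟨d⟩ on Q: start {v0}
  step 1 (d): no successor for Q

d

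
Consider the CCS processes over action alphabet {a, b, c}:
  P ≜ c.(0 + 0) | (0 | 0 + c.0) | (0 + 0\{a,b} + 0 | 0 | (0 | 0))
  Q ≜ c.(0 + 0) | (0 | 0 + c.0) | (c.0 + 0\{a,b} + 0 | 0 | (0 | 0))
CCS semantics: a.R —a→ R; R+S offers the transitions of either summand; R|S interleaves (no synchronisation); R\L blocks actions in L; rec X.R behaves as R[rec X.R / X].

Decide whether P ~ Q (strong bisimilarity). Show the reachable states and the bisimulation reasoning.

Reachable graph of P (4 states):
  p0 = c.(0 + 0) | (0 | 0 + c.0) | (0 + 0\{a,b} + 0 | 0 | (0 | 0)) → ··c··> p1, ··c··> p2
  p1 = (0 + 0) | (0 | 0 + c.0) | (0 + 0\{a,b} + 0 | 0 | (0 | 0)) → ··c··> p3
  p2 = c.(0 + 0) | 0 | (0 + 0\{a,b} + 0 | 0 | (0 | 0)) → ··c··> p3
  p3 = (0 + 0) | 0 | (0 + 0\{a,b} + 0 | 0 | (0 | 0)) → stopped
Reachable graph of Q (8 states):
  q0 = c.(0 + 0) | (0 | 0 + c.0) | (c.0 + 0\{a,b} + 0 | 0 | (0 | 0)) → ··c··> q1, ··c··> q2, ··c··> q3
  q1 = (0 + 0) | (0 | 0 + c.0) | (c.0 + 0\{a,b} + 0 | 0 | (0 | 0)) → ··c··> q4, ··c··> q5
  q2 = c.(0 + 0) | (0 | 0 + c.0) | 0 → ··c··> q4, ··c··> q6
  q3 = c.(0 + 0) | 0 | (c.0 + 0\{a,b} + 0 | 0 | (0 | 0)) → ··c··> q5, ··c··> q6
  q4 = (0 + 0) | (0 | 0 + c.0) | 0 → ··c··> q7
  q5 = (0 + 0) | 0 | (c.0 + 0\{a,b} + 0 | 0 | (0 | 0)) → ··c··> q7
  q6 = c.(0 + 0) | 0 | 0 → ··c··> q7
  q7 = (0 + 0) | 0 | 0 → stopped
Partition-refinement fixed point:
  B0 = {p0, q1, q2, q3}
  B1 = {p1, p2, q4, q5, q6}
  B2 = {p3, q7}
  B3 = {q0}
p0 ∈ B0, q0 ∈ B3 → different blocks

not bisimilar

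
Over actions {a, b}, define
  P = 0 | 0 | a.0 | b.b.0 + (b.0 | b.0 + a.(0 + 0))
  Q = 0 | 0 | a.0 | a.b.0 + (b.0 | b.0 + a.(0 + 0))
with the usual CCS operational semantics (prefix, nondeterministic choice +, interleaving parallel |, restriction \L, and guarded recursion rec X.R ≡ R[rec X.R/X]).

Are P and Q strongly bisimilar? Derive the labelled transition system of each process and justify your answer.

NO

LTS(P): 10 reachable states
  m0 = 0 | 0 | a.0 | b.b.0 + (b.0 | b.0 + a.(0 + 0)) :: —a→ m1, —a→ m2, —b→ m3, —b→ m4, —b→ m5
  m1 = 0 + 0 :: stopped
  m2 = 0 | 0 | 0 | b.b.0 :: —b→ m6
  m3 = 0 | 0 | a.0 | b.0 :: —a→ m6, —b→ m7
  m4 = 0 | b.0 :: —b→ m8
  m5 = b.0 | 0 :: —b→ m8
  m6 = 0 | 0 | 0 | b.0 :: —b→ m9
  m7 = 0 | 0 | a.0 | 0 :: —a→ m9
  m8 = 0 | 0 :: stopped
  m9 = 0 | 0 | 0 | 0 :: stopped
LTS(Q): 10 reachable states
  n0 = 0 | 0 | a.0 | a.b.0 + (b.0 | b.0 + a.(0 + 0)) :: —a→ n1, —a→ n2, —a→ n3, —b→ n4, —b→ n5
  n1 = 0 + 0 :: stopped
  n2 = 0 | 0 | 0 | a.b.0 :: —a→ n6
  n3 = 0 | 0 | a.0 | b.0 :: —a→ n6, —b→ n7
  n4 = 0 | b.0 :: —b→ n8
  n5 = b.0 | 0 :: —b→ n8
  n6 = 0 | 0 | 0 | b.0 :: —b→ n9
  n7 = 0 | 0 | a.0 | 0 :: —a→ n9
  n8 = 0 | 0 :: stopped
  n9 = 0 | 0 | 0 | 0 :: stopped
Partition-refinement fixed point:
  B0 = {m0}
  B1 = {m4, m5, m6, n4, n5, n6}
  B2 = {m1, m8, m9, n1, n8, n9}
  B3 = {m2}
  B4 = {m3, n3}
  B5 = {m7, n7}
  B6 = {n0}
  B7 = {n2}
m0 ∈ B0, n0 ∈ B6 → different blocks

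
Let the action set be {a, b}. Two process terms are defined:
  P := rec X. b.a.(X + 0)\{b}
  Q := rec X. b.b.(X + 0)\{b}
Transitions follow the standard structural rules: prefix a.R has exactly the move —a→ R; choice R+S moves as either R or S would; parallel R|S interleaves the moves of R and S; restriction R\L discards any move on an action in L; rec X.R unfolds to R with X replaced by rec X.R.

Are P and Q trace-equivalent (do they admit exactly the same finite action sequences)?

NO — witness ⟨ba⟩

LTS(P): 3 reachable states
  u0 = rec X. b.a.(X + 0)\{b} has moves --b--▸ u1
  u1 = a.((rec X. b.a.(X + 0)\{b}) + 0)\{b} has moves --a--▸ u2
  u2 = ((rec X. b.a.(X + 0)\{b}) + 0)\{b} has moves (no moves)
LTS(Q): 3 reachable states
  v0 = rec X. b.b.(X + 0)\{b} has moves --b--▸ v1
  v1 = b.((rec X. b.b.(X + 0)\{b}) + 0)\{b} has moves --b--▸ v2
  v2 = ((rec X. b.b.(X + 0)\{b}) + 0)\{b} has moves (no moves)
Trace ⟨ba⟩ through P, begin at {u0}:
  step 1 (b): {u1}
  step 2 (a): {u2}
  — P admits the full trace.
Trace ⟨ba⟩ through Q, begin at {v0}:
  step 1 (b): {v1}
  step 2 (a): no successor for Q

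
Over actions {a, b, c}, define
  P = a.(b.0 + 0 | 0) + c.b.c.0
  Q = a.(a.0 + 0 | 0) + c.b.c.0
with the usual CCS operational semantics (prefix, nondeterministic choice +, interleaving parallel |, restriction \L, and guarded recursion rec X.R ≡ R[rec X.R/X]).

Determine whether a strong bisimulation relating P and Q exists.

P ≁ Q

LTS(P): 5 reachable states
  m0 = a.(b.0 + 0 | 0) + c.b.c.0 → ··a··> m1, ··c··> m2
  m1 = b.0 + 0 | 0 → ··b··> m3
  m2 = b.c.0 → ··b··> m4
  m3 = 0 → deadlocked
  m4 = c.0 → ··c··> m3
LTS(Q): 5 reachable states
  n0 = a.(a.0 + 0 | 0) + c.b.c.0 → ··a··> n1, ··c··> n2
  n1 = a.0 + 0 | 0 → ··a··> n3
  n2 = b.c.0 → ··b··> n4
  n3 = 0 → deadlocked
  n4 = c.0 → ··c··> n3
Bisimilarity quotient blocks:
  B0 = {m0}
  B1 = {m1}
  B2 = {m3, n3}
  B3 = {m2, n2}
  B4 = {m4, n4}
  B5 = {n0}
  B6 = {n1}
m0 ∈ B0, n0 ∈ B5 → different blocks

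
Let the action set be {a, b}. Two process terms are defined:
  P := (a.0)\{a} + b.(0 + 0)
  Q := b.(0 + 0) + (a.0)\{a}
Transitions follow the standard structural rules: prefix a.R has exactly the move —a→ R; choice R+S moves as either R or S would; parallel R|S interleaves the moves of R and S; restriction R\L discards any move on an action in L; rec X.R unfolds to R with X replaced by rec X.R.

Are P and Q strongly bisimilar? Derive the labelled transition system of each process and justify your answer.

P ~ Q

P's transition system — 2 states:
  s0 = (a.0)\{a} + b.(0 + 0) → ··b··> s1
  s1 = 0 + 0 → (no moves)
Q's transition system — 2 states:
  t0 = b.(0 + 0) + (a.0)\{a} → ··b··> t1
  t1 = 0 + 0 → (no moves)
Partition-refinement fixed point:
  B0 = {s0, t0}
  B1 = {s1, t1}
s0 ∈ B0, t0 ∈ B0 → same block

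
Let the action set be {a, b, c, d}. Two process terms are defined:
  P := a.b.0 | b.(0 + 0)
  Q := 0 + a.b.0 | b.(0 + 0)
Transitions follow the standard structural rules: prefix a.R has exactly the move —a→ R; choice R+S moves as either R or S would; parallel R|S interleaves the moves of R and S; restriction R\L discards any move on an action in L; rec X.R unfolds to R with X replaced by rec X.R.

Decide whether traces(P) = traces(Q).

Reachable graph of P (6 states):
  u0 = a.b.0 | b.(0 + 0) ⊢ ··a··> u1, ··b··> u2
  u1 = b.0 | b.(0 + 0) ⊢ ··b··> u3, ··b··> u4
  u2 = a.b.0 | (0 + 0) ⊢ ··a··> u4
  u3 = 0 | b.(0 + 0) ⊢ ··b··> u5
  u4 = b.0 | (0 + 0) ⊢ ··b··> u5
  u5 = 0 | (0 + 0) ⊢ stopped
Reachable graph of Q (6 states):
  v0 = 0 + a.b.0 | b.(0 + 0) ⊢ ··a··> v1, ··b··> v2
  v1 = b.0 | b.(0 + 0) ⊢ ··b··> v3, ··b··> v4
  v2 = a.b.0 | (0 + 0) ⊢ ··a··> v4
  v3 = 0 | b.(0 + 0) ⊢ ··b··> v5
  v4 = b.0 | (0 + 0) ⊢ ··b··> v5
  v5 = 0 | (0 + 0) ⊢ stopped
Bisimilarity quotient blocks:
  B0 = {u0, v0}
  B1 = {u1, v1}
  B2 = {u3, u4, v3, v4}
  B3 = {u5, v5}
  B4 = {u2, v2}
u0 ∈ B0, v0 ∈ B0 → same block
Bisimilar ⇒ trace-equivalent.

traces(P) = traces(Q)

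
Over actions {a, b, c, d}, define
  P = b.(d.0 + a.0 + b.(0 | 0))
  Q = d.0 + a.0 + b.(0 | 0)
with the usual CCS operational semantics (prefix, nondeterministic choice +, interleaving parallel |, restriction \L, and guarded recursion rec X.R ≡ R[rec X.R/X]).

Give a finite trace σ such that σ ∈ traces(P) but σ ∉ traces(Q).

Reachable graph of P (4 states):
  s0 = b.(d.0 + a.0 + b.(0 | 0)) | -b-> s1
  s1 = d.0 + a.0 + b.(0 | 0) | -a-> s2, -b-> s3, -d-> s2
  s2 = 0 | deadlocked
  s3 = 0 | 0 | deadlocked
Reachable graph of Q (3 states):
  t0 = d.0 + a.0 + b.(0 | 0) | -a-> t1, -b-> t2, -d-> t1
  t1 = 0 | deadlocked
  t2 = 0 | 0 | deadlocked
Executing ba from P (initial set {s0}):
  [1] b ⇒ {s1}
  [2] a ⇒ {s2}
  — P admits the full trace.
Executing ba from Q (initial set {t0}):
  [1] b ⇒ {t2}
  [2] a ⇒ ∅  — Q cannot continue

ba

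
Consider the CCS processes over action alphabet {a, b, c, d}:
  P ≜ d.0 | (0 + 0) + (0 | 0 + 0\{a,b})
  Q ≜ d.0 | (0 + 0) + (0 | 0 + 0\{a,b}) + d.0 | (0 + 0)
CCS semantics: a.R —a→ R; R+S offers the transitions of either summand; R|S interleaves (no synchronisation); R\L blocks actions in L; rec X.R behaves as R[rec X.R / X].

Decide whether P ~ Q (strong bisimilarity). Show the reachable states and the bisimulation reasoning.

P's transition system — 2 states:
  m0 = d.0 | (0 + 0) + (0 | 0 + 0\{a,b}) → ··d··> m1
  m1 = 0 | (0 + 0) → (no moves)
Q's transition system — 2 states:
  n0 = d.0 | (0 + 0) + (0 | 0 + 0\{a,b}) + d.0 | (0 + 0) → ··d··> n1
  n1 = 0 | (0 + 0) → (no moves)
Partition-refinement fixed point:
  B0 = {m0, n0}
  B1 = {m1, n1}
m0 ∈ B0, n0 ∈ B0 → same block

P ~ Q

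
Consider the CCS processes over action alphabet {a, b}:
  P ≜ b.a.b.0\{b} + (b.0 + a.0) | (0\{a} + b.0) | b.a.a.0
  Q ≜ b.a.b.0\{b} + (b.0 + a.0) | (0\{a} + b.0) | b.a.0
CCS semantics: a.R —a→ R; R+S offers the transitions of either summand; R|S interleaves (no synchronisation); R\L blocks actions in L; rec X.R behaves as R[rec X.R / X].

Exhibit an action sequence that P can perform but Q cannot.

abaa

LTS(P): 19 reachable states
  s0 = b.a.b.0\{b} + (b.0 + a.0) | (0\{a} + b.0) | b.a.a.0 ⊢ -a-> s1, -b-> s1, -b-> s2, -b-> s3, -b-> s4
  s1 = 0 | (0\{a} + b.0) | b.a.a.0 ⊢ -b-> s5, -b-> s6
  s2 = (b.0 + a.0) | (0\{a} + b.0) | a.a.0 ⊢ -a-> s5, -a-> s7, -b-> s5, -b-> s8
  s3 = (b.0 + a.0) | 0 | b.a.a.0 ⊢ -a-> s6, -b-> s6, -b-> s8
  s4 = a.b.0\{b} ⊢ -a-> s9
  s5 = 0 | (0\{a} + b.0) | a.a.0 ⊢ -a-> s10, -b-> s11
  s6 = 0 | 0 | b.a.a.0 ⊢ -b-> s11
  s7 = (b.0 + a.0) | (0\{a} + b.0) | a.0 ⊢ -a-> s10, -a-> s12, -b-> s10, -b-> s13
  s8 = (b.0 + a.0) | 0 | a.a.0 ⊢ -a-> s11, -a-> s13, -b-> s11
  s9 = b.0\{b} ⊢ -b-> s14
  s10 = 0 | (0\{a} + b.0) | a.0 ⊢ -a-> s15, -b-> s16
  s11 = 0 | 0 | a.a.0 ⊢ -a-> s16
  s12 = (b.0 + a.0) | (0\{a} + b.0) | 0 ⊢ -a-> s15, -b-> s15, -b-> s17
  s13 = (b.0 + a.0) | 0 | a.0 ⊢ -a-> s16, -a-> s17, -b-> s16
  s14 = 0\{b} ⊢ ∅
  s15 = 0 | (0\{a} + b.0) | 0 ⊢ -b-> s18
  s16 = 0 | 0 | a.0 ⊢ -a-> s18
  s17 = (b.0 + a.0) | 0 | 0 ⊢ -a-> s18, -b-> s18
  s18 = 0 | 0 | 0 ⊢ ∅
LTS(Q): 15 reachable states
  t0 = b.a.b.0\{b} + (b.0 + a.0) | (0\{a} + b.0) | b.a.0 ⊢ -a-> t1, -b-> t1, -b-> t2, -b-> t3, -b-> t4
  t1 = 0 | (0\{a} + b.0) | b.a.0 ⊢ -b-> t5, -b-> t6
  t2 = (b.0 + a.0) | (0\{a} + b.0) | a.0 ⊢ -a-> t5, -a-> t7, -b-> t5, -b-> t8
  t3 = (b.0 + a.0) | 0 | b.a.0 ⊢ -a-> t6, -b-> t6, -b-> t8
  t4 = a.b.0\{b} ⊢ -a-> t9
  t5 = 0 | (0\{a} + b.0) | a.0 ⊢ -a-> t10, -b-> t11
  t6 = 0 | 0 | b.a.0 ⊢ -b-> t11
  t7 = (b.0 + a.0) | (0\{a} + b.0) | 0 ⊢ -a-> t10, -b-> t10, -b-> t12
  t8 = (b.0 + a.0) | 0 | a.0 ⊢ -a-> t11, -a-> t12, -b-> t11
  t9 = b.0\{b} ⊢ -b-> t13
  t10 = 0 | (0\{a} + b.0) | 0 ⊢ -b-> t14
  t11 = 0 | 0 | a.0 ⊢ -a-> t14
  t12 = (b.0 + a.0) | 0 | 0 ⊢ -a-> t14, -b-> t14
  t13 = 0\{b} ⊢ ∅
  t14 = 0 | 0 | 0 ⊢ ∅
Trace ⟨abaa⟩ through P, begin at {s0}:
  after a @ step 1: {s1}
  after b @ step 2: {s5, s6}
  after a @ step 3: {s10}
  after a @ step 4: {s15}
  ✓ P
Trace ⟨abaa⟩ through Q, begin at {t0}:
  after a @ step 1: {t1}
  after b @ step 2: {t5, t6}
  after a @ step 3: {t10}
  after a @ step 4: ∅  — Q cannot continue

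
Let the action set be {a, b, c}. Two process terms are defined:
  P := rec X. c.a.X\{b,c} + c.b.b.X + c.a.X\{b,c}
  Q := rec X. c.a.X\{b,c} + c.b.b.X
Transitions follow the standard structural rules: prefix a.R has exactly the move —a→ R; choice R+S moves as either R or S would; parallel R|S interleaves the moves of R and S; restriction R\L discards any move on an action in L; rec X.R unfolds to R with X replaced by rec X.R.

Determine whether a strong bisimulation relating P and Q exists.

P ~ Q

LTS(P): 5 reachable states
  p0 = rec X. c.a.X\{b,c} + c.b.b.X + c.a.X\{b,c} | =c=> p1, =c=> p2
  p1 = a.(rec X. c.a.X\{b,c} + c.b.b.X + c.a.X\{b,c})\{b,c} | =a=> p3
  p2 = b.b.(rec X. c.a.X\{b,c} + c.b.b.X + c.a.X\{b,c}) | =b=> p4
  p3 = (rec X. c.a.X\{b,c} + c.b.b.X + c.a.X\{b,c})\{b,c} | (no moves)
  p4 = b.(rec X. c.a.X\{b,c} + c.b.b.X + c.a.X\{b,c}) | =b=> p0
LTS(Q): 5 reachable states
  q0 = rec X. c.a.X\{b,c} + c.b.b.X | =c=> q1, =c=> q2
  q1 = a.(rec X. c.a.X\{b,c} + c.b.b.X)\{b,c} | =a=> q3
  q2 = b.b.(rec X. c.a.X\{b,c} + c.b.b.X) | =b=> q4
  q3 = (rec X. c.a.X\{b,c} + c.b.b.X)\{b,c} | (no moves)
  q4 = b.(rec X. c.a.X\{b,c} + c.b.b.X) | =b=> q0
Bisimilarity quotient blocks:
  B0 = {p0, q0}
  B1 = {p1, q1}
  B2 = {p3, q3}
  B3 = {p2, q2}
  B4 = {p4, q4}
p0 ∈ B0, q0 ∈ B0 → same block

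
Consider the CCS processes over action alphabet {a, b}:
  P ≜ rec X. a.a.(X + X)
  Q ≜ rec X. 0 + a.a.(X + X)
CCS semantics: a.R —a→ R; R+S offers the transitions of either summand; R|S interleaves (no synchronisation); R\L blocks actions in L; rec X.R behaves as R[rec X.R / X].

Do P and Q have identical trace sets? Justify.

traces(P) = traces(Q)

LTS(P): 3 reachable states
  p0 = rec X. a.a.(X + X) :: ··a··> p1
  p1 = a.((rec X. a.a.(X + X)) + (rec X. a.a.(X + X))) :: ··a··> p2
  p2 = (rec X. a.a.(X + X)) + (rec X. a.a.(X + X)) :: ··a··> p1
LTS(Q): 3 reachable states
  q0 = rec X. 0 + a.a.(X + X) :: ··a··> q1
  q1 = a.((rec X. 0 + a.a.(X + X)) + (rec X. 0 + a.a.(X + X))) :: ··a··> q2
  q2 = (rec X. 0 + a.a.(X + X)) + (rec X. 0 + a.a.(X + X)) :: ··a··> q1
Coarsest stable partition (strong bisimilarity classes):
  B0 = {p0, p1, p2, q0, q1, q2}
p0 ∈ B0, q0 ∈ B0 → same block
Bisimilar ⇒ trace-equivalent.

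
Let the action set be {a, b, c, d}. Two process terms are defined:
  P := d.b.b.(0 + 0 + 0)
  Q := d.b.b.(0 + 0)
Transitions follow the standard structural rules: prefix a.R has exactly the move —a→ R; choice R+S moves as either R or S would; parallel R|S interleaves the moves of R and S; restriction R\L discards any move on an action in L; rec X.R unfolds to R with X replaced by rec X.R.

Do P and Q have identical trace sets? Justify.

traces(P) = traces(Q)

LTS(P): 4 reachable states
  p0 = d.b.b.(0 + 0 + 0) | =d=> p1
  p1 = b.b.(0 + 0 + 0) | =b=> p2
  p2 = b.(0 + 0 + 0) | =b=> p3
  p3 = 0 + 0 + 0 | (no moves)
LTS(Q): 4 reachable states
  q0 = d.b.b.(0 + 0) | =d=> q1
  q1 = b.b.(0 + 0) | =b=> q2
  q2 = b.(0 + 0) | =b=> q3
  q3 = 0 + 0 | (no moves)
Coarsest stable partition (strong bisimilarity classes):
  B0 = {p0, q0}
  B1 = {p1, q1}
  B2 = {p2, q2}
  B3 = {p3, q3}
p0 ∈ B0, q0 ∈ B0 → same block
Bisimilar ⇒ trace-equivalent.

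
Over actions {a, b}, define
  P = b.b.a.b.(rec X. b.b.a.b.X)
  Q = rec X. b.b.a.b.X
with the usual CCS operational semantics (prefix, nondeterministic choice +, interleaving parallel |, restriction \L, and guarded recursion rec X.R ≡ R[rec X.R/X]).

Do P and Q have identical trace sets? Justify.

LTS(P): 5 reachable states
  u0 = b.b.a.b.(rec X. b.b.a.b.X) ⊢ ··b··> u1
  u1 = b.a.b.(rec X. b.b.a.b.X) ⊢ ··b··> u2
  u2 = a.b.(rec X. b.b.a.b.X) ⊢ ··a··> u3
  u3 = b.(rec X. b.b.a.b.X) ⊢ ··b··> u4
  u4 = rec X. b.b.a.b.X ⊢ ··b··> u1
LTS(Q): 4 reachable states
  v0 = rec X. b.b.a.b.X ⊢ ··b··> v1
  v1 = b.a.b.(rec X. b.b.a.b.X) ⊢ ··b··> v2
  v2 = a.b.(rec X. b.b.a.b.X) ⊢ ··a··> v3
  v3 = b.(rec X. b.b.a.b.X) ⊢ ··b··> v0
Coarsest stable partition (strong bisimilarity classes):
  B0 = {u0, u4, v0}
  B1 = {u1, v1}
  B2 = {u2, v2}
  B3 = {u3, v3}
u0 ∈ B0, v0 ∈ B0 → same block
Bisimilar ⇒ trace-equivalent.

traces(P) = traces(Q)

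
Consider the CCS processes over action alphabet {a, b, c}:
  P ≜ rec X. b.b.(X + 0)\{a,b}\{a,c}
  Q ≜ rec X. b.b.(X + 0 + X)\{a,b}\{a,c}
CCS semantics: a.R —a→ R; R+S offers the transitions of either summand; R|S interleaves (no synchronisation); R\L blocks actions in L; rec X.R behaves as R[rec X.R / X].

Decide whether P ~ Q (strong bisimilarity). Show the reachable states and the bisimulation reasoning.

P ~ Q

Reachable graph of P (3 states):
  p0 = rec X. b.b.(X + 0)\{a,b}\{a,c} | ··b··> p1
  p1 = b.((rec X. b.b.(X + 0)\{a,b}\{a,c}) + 0)\{a,b}\{a,c} | ··b··> p2
  p2 = ((rec X. b.b.(X + 0)\{a,b}\{a,c}) + 0)\{a,b}\{a,c} | stopped
Reachable graph of Q (3 states):
  q0 = rec X. b.b.(X + 0 + X)\{a,b}\{a,c} | ··b··> q1
  q1 = b.((rec X. b.b.(X + 0 + X)\{a,b}\{a,c}) + 0 + (rec X. b.b.(X + 0 + X)\{a,b}\{a,c}))\{a,b}\{a,c} | ··b··> q2
  q2 = ((rec X. b.b.(X + 0 + X)\{a,b}\{a,c}) + 0 + (rec X. b.b.(X + 0 + X)\{a,b}\{a,c}))\{a,b}\{a,c} | stopped
Bisimilarity quotient blocks:
  B0 = {p0, q0}
  B1 = {p1, q1}
  B2 = {p2, q2}
p0 ∈ B0, q0 ∈ B0 → same block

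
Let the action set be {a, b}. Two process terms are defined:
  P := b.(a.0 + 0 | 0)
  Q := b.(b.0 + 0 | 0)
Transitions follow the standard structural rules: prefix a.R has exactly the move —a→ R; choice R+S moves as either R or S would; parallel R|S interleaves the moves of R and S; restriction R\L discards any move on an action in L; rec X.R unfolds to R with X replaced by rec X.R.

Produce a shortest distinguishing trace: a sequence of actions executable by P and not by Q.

ba

P's transition system — 3 states:
  s0 = b.(a.0 + 0 | 0) has moves -b-> s1
  s1 = a.0 + 0 | 0 has moves -a-> s2
  s2 = 0 has moves stopped
Q's transition system — 3 states:
  t0 = b.(b.0 + 0 | 0) has moves -b-> t1
  t1 = b.0 + 0 | 0 has moves -b-> t2
  t2 = 0 has moves stopped
Executing ba from P (initial set {s0}):
  [1] b ⇒ {s1}
  [2] a ⇒ {s2}
  ✓ P
Executing ba from Q (initial set {t0}):
  [1] b ⇒ {t1}
  [2] a ⇒ no successor for Q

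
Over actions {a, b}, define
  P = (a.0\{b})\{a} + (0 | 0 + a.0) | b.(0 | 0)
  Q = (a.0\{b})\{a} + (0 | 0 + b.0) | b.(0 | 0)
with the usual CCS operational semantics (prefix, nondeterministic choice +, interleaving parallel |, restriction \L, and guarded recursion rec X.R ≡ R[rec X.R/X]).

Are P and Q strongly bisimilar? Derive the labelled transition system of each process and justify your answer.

P's transition system — 4 states:
  m0 = (a.0\{b})\{a} + (0 | 0 + a.0) | b.(0 | 0) :: -a-> m1, -b-> m2
  m1 = 0 | b.(0 | 0) :: -b-> m3
  m2 = (0 | 0 + a.0) | (0 | 0) :: -a-> m3
  m3 = 0 | (0 | 0) :: ·
Q's transition system — 4 states:
  n0 = (a.0\{b})\{a} + (0 | 0 + b.0) | b.(0 | 0) :: -b-> n1, -b-> n2
  n1 = (0 | 0 + b.0) | (0 | 0) :: -b-> n3
  n2 = 0 | b.(0 | 0) :: -b-> n3
  n3 = 0 | (0 | 0) :: ·
Partition-refinement fixed point:
  B0 = {m0}
  B1 = {m2}
  B2 = {m3, n3}
  B3 = {m1, n1, n2}
  B4 = {n0}
m0 ∈ B0, n0 ∈ B4 → different blocks

P ≁ Q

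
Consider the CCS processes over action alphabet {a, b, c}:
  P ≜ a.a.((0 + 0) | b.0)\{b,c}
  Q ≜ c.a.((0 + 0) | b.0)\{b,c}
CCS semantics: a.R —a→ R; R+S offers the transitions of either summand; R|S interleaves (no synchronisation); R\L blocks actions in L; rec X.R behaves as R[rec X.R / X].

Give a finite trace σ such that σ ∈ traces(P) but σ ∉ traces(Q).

Reachable graph of P (3 states):
  u0 = a.a.((0 + 0) | b.0)\{b,c} → =a=> u1
  u1 = a.((0 + 0) | b.0)\{b,c} → =a=> u2
  u2 = ((0 + 0) | b.0)\{b,c} → deadlocked
Reachable graph of Q (3 states):
  v0 = c.a.((0 + 0) | b.0)\{b,c} → =c=> v1
  v1 = a.((0 + 0) | b.0)\{b,c} → =a=> v2
  v2 = ((0 + 0) | b.0)\{b,c} → deadlocked
Executing a from P (initial set {u0}):
  step 1 (a): {u1}
  ✓ P
Executing a from Q (initial set {v0}):
  step 1 (a): ∅ (Q stuck)

a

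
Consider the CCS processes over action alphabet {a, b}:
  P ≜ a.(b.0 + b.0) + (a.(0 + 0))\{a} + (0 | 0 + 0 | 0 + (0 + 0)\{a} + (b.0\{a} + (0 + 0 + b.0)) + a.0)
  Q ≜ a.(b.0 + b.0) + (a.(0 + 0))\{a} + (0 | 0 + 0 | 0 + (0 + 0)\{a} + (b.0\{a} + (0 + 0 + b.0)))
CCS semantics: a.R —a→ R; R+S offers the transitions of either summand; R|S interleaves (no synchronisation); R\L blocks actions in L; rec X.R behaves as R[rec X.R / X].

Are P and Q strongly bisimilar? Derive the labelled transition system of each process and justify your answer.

NO

LTS(P): 4 reachable states
  m0 = a.(b.0 + b.0) + (a.(0 + 0))\{a} + (0 | 0 + 0 | 0 + (0 + 0)\{a} + (b.0\{a} + (0 + 0 + b.0)) + a.0) → =a=> m1, =a=> m2, =b=> m1, =b=> m3
  m1 = 0 → (no moves)
  m2 = b.0 + b.0 → =b=> m1
  m3 = 0\{a} → (no moves)
LTS(Q): 4 reachable states
  n0 = a.(b.0 + b.0) + (a.(0 + 0))\{a} + (0 | 0 + 0 | 0 + (0 + 0)\{a} + (b.0\{a} + (0 + 0 + b.0))) → =a=> n1, =b=> n2, =b=> n3
  n1 = b.0 + b.0 → =b=> n2
  n2 = 0 → (no moves)
  n3 = 0\{a} → (no moves)
Partition-refinement fixed point:
  B0 = {m0}
  B1 = {m2, n1}
  B2 = {m1, m3, n2, n3}
  B3 = {n0}
m0 ∈ B0, n0 ∈ B3 → different blocks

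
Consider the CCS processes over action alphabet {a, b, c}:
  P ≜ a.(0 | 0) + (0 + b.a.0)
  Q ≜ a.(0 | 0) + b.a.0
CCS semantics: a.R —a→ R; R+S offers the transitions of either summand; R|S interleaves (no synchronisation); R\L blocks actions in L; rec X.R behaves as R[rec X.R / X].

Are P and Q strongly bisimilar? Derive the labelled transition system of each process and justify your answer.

bisimilar

P's transition system — 4 states:
  u0 = a.(0 | 0) + (0 + b.a.0) → -a-> u1, -b-> u2
  u1 = 0 | 0 → (no moves)
  u2 = a.0 → -a-> u3
  u3 = 0 → (no moves)
Q's transition system — 4 states:
  v0 = a.(0 | 0) + b.a.0 → -a-> v1, -b-> v2
  v1 = 0 | 0 → (no moves)
  v2 = a.0 → -a-> v3
  v3 = 0 → (no moves)
Bisimilarity quotient blocks:
  B0 = {u0, v0}
  B1 = {u1, u3, v1, v3}
  B2 = {u2, v2}
u0 ∈ B0, v0 ∈ B0 → same block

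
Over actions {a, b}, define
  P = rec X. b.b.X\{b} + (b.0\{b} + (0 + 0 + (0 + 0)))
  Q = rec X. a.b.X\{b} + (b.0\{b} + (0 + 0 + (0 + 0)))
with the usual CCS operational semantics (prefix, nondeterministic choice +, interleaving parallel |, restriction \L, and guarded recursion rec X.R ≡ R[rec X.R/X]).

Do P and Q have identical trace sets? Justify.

LTS(P): 4 reachable states
  m0 = rec X. b.b.X\{b} + (b.0\{b} + (0 + 0 + (0 + 0))) :: ··b··> m1, ··b··> m2
  m1 = 0\{b} :: ·
  m2 = b.(rec X. b.b.X\{b} + (b.0\{b} + (0 + 0 + (0 + 0))))\{b} :: ··b··> m3
  m3 = (rec X. b.b.X\{b} + (b.0\{b} + (0 + 0 + (0 + 0))))\{b} :: ·
LTS(Q): 5 reachable states
  n0 = rec X. a.b.X\{b} + (b.0\{b} + (0 + 0 + (0 + 0))) :: ··a··> n1, ··b··> n2
  n1 = b.(rec X. a.b.X\{b} + (b.0\{b} + (0 + 0 + (0 + 0))))\{b} :: ··b··> n3
  n2 = 0\{b} :: ·
  n3 = (rec X. a.b.X\{b} + (b.0\{b} + (0 + 0 + (0 + 0))))\{b} :: ··a··> n4
  n4 = (b.(rec X. a.b.X\{b} + (b.0\{b} + (0 + 0 + (0 + 0))))\{b})\{b} :: ·
Run σ = ⟨bb⟩ on P: start {m0}
  [1] b ⇒ {m1, m2}
  [2] b ⇒ {m3}
  ✓ P
Run σ = ⟨bb⟩ on Q: start {n0}
  [1] b ⇒ {n2}
  [2] b ⇒ ∅  — Q cannot continue

trace-distinct — witness ⟨bb⟩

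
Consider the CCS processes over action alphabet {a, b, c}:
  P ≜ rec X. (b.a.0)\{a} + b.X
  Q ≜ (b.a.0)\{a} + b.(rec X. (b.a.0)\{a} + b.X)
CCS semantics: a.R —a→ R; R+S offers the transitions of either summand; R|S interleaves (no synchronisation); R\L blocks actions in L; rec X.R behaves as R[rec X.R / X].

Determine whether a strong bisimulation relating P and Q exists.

Reachable graph of P (2 states):
  m0 = rec X. (b.a.0)\{a} + b.X ⊢ -b-> m0, -b-> m1
  m1 = (a.0)\{a} ⊢ ·
Reachable graph of Q (3 states):
  n0 = (b.a.0)\{a} + b.(rec X. (b.a.0)\{a} + b.X) ⊢ -b-> n1, -b-> n2
  n1 = (a.0)\{a} ⊢ ·
  n2 = rec X. (b.a.0)\{a} + b.X ⊢ -b-> n1, -b-> n2
Partition-refinement fixed point:
  B0 = {m0, n0, n2}
  B1 = {m1, n1}
m0 ∈ B0, n0 ∈ B0 → same block

P ~ Q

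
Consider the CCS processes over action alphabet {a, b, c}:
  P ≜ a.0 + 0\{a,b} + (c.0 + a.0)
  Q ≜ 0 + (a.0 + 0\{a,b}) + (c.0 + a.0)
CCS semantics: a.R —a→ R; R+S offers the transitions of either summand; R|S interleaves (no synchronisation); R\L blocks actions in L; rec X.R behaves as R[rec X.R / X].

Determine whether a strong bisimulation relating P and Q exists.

bisimilar

Reachable graph of P (2 states):
  s0 = a.0 + 0\{a,b} + (c.0 + a.0) ⊢ —a→ s1, —c→ s1
  s1 = 0 ⊢ deadlocked
Reachable graph of Q (2 states):
  t0 = 0 + (a.0 + 0\{a,b}) + (c.0 + a.0) ⊢ —a→ t1, —c→ t1
  t1 = 0 ⊢ deadlocked
Partition-refinement fixed point:
  B0 = {s0, t0}
  B1 = {s1, t1}
s0 ∈ B0, t0 ∈ B0 → same block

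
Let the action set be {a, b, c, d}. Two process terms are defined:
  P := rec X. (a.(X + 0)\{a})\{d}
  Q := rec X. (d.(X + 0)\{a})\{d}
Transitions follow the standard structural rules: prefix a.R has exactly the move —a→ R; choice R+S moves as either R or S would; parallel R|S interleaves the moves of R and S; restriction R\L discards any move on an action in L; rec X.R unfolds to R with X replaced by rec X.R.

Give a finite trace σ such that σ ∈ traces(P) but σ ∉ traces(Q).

a

Reachable graph of P (2 states):
  p0 = rec X. (a.(X + 0)\{a})\{d} → =a=> p1
  p1 = ((rec X. (a.(X + 0)\{a})\{d}) + 0)\{a}\{d} → deadlocked
Reachable graph of Q (1 states):
  q0 = rec X. (d.(X + 0)\{a})\{d} → deadlocked
Run σ = ⟨a⟩ on P: start {p0}
  after a @ step 1: {p1}
  ✓ P
Run σ = ⟨a⟩ on Q: start {q0}
  after a @ step 1: no successor for Q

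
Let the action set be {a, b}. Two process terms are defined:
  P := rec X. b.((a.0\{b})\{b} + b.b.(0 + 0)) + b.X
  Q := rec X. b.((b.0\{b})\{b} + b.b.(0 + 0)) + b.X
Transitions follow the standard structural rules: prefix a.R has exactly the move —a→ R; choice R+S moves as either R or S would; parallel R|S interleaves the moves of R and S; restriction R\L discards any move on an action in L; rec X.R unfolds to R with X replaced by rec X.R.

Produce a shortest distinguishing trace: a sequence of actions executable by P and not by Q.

ba

LTS(P): 5 reachable states
  p0 = rec X. b.((a.0\{b})\{b} + b.b.(0 + 0)) + b.X ⊢ =b=> p0, =b=> p1
  p1 = (a.0\{b})\{b} + b.b.(0 + 0) ⊢ =a=> p2, =b=> p3
  p2 = 0\{b}\{b} ⊢ ·
  p3 = b.(0 + 0) ⊢ =b=> p4
  p4 = 0 + 0 ⊢ ·
LTS(Q): 4 reachable states
  q0 = rec X. b.((b.0\{b})\{b} + b.b.(0 + 0)) + b.X ⊢ =b=> q0, =b=> q1
  q1 = (b.0\{b})\{b} + b.b.(0 + 0) ⊢ =b=> q2
  q2 = b.(0 + 0) ⊢ =b=> q3
  q3 = 0 + 0 ⊢ ·
Run σ = ⟨ba⟩ on P: start {p0}
  after b @ step 1: {p0, p1}
  after a @ step 2: {p2}
  — P admits the full trace.
Run σ = ⟨ba⟩ on Q: start {q0}
  after b @ step 1: {q0, q1}
  after a @ step 2: ∅ (Q stuck)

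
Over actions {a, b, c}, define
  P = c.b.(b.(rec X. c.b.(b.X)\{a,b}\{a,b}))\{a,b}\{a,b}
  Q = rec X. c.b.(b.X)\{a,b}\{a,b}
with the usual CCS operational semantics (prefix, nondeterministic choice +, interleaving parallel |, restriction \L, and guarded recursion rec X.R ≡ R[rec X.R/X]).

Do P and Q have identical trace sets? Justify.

traces(P) = traces(Q)

Reachable graph of P (3 states):
  p0 = c.b.(b.(rec X. c.b.(b.X)\{a,b}\{a,b}))\{a,b}\{a,b} has moves —c→ p1
  p1 = b.(b.(rec X. c.b.(b.X)\{a,b}\{a,b}))\{a,b}\{a,b} has moves —b→ p2
  p2 = (b.(rec X. c.b.(b.X)\{a,b}\{a,b}))\{a,b}\{a,b} has moves ∅
Reachable graph of Q (3 states):
  q0 = rec X. c.b.(b.X)\{a,b}\{a,b} has moves —c→ q1
  q1 = b.(b.(rec X. c.b.(b.X)\{a,b}\{a,b}))\{a,b}\{a,b} has moves —b→ q2
  q2 = (b.(rec X. c.b.(b.X)\{a,b}\{a,b}))\{a,b}\{a,b} has moves ∅
Coarsest stable partition (strong bisimilarity classes):
  B0 = {p0, q0}
  B1 = {p1, q1}
  B2 = {p2, q2}
p0 ∈ B0, q0 ∈ B0 → same block
Bisimilar ⇒ trace-equivalent.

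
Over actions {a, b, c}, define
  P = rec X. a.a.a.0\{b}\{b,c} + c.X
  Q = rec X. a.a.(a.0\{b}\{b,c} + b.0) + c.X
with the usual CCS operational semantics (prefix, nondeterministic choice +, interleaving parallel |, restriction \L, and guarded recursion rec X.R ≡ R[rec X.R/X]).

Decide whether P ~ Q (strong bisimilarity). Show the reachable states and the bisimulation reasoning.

P's transition system — 4 states:
  s0 = rec X. a.a.a.0\{b}\{b,c} + c.X → -a-> s1, -c-> s0
  s1 = a.a.0\{b}\{b,c} → -a-> s2
  s2 = a.0\{b}\{b,c} → -a-> s3
  s3 = 0\{b}\{b,c} → deadlocked
Q's transition system — 5 states:
  t0 = rec X. a.a.(a.0\{b}\{b,c} + b.0) + c.X → -a-> t1, -c-> t0
  t1 = a.(a.0\{b}\{b,c} + b.0) → -a-> t2
  t2 = a.0\{b}\{b,c} + b.0 → -a-> t3, -b-> t4
  t3 = 0\{b}\{b,c} → deadlocked
  t4 = 0 → deadlocked
Partition-refinement fixed point:
  B0 = {s0}
  B1 = {s1}
  B2 = {s2}
  B3 = {s3, t3, t4}
  B4 = {t0}
  B5 = {t1}
  B6 = {t2}
s0 ∈ B0, t0 ∈ B4 → different blocks

P ≁ Q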